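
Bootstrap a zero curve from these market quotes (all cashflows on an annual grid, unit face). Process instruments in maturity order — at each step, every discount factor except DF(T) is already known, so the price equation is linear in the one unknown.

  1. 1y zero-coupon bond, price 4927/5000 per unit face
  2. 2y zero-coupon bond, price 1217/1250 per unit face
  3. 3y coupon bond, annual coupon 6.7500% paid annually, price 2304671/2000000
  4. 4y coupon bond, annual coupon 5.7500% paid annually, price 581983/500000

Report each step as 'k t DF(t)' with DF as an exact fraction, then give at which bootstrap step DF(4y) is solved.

1 1 4927/5000
2 2 1217/1250
3 3 2389/2500
4 4 4711/5000
DF(4y) is solved at step 4

step 1 [1y] zero: DF = P = 4927/5000 ≈ 0.985400
step 2 [2y] zero: DF = P = 1217/1250 ≈ 0.973600
step 3 [3y] bond c/1=27/400: DF=(2304671/2000000 − 27/400·(0.985400+0.973600))/(1+27/400) = 2389/2500 ≈ 0.955600
step 4 [4y] bond c/1=23/400: DF=(581983/500000 − 23/400·(0.985400+0.973600+0.955600))/(1+23/400) = 4711/5000 ≈ 0.942200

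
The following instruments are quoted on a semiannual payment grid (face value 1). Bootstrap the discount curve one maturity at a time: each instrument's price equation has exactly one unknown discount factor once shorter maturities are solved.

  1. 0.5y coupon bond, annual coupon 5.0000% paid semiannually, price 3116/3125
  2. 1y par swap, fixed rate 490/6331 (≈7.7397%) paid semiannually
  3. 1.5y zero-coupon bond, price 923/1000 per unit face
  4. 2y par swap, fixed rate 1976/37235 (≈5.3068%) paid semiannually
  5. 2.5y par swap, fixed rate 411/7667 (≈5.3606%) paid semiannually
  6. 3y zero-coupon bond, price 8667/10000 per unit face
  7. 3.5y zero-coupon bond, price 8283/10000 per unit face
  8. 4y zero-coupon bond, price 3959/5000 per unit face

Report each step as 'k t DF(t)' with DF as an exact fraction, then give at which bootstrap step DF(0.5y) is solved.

1 1/2 608/625
2 1 1853/2000
3 3/2 923/1000
4 2 2253/2500
5 5/2 8767/10000
6 3 8667/10000
7 7/2 8283/10000
8 4 3959/5000
DF(0.5y) is solved at step 1

step 1 [0.5y] bond c/2=1/40: DF=(3116/3125 − 1/40·(0))/(1+1/40) = 608/625 ≈ 0.972800
step 2 [1y] swap r/2=245/6331: DF=(1 − 245/6331·(0.972800))/(1+245/6331) = 1853/2000 ≈ 0.926500
step 3 [1.5y] zero: DF = P = 923/1000 ≈ 0.923000
step 4 [2y] swap r/2=988/37235: DF=(1 − 988/37235·(0.972800+0.926500+0.923000))/(1+988/37235) = 2253/2500 ≈ 0.901200
step 5 [2.5y] swap r/2=411/15334: DF=(1 − 411/15334·(0.972800+0.926500+0.923000+0.901200))/(1+411/15334) = 8767/10000 ≈ 0.876700
step 6 [3y] zero: DF = P = 8667/10000 ≈ 0.866700
step 7 [3.5y] zero: DF = P = 8283/10000 ≈ 0.828300
step 8 [4y] zero: DF = P = 3959/5000 ≈ 0.791800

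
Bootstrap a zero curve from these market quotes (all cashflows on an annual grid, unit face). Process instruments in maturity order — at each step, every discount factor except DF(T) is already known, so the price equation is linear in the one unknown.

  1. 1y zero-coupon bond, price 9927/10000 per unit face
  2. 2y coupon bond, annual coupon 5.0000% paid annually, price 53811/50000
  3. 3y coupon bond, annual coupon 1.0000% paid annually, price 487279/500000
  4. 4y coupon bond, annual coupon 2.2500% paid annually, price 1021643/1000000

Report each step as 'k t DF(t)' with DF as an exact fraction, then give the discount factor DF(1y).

step 1 [1y] zero: DF = P = 9927/10000 ≈ 0.992700
step 2 [2y] bond c/1=1/20: DF=(53811/50000 − 1/20·(0.992700))/(1+1/20) = 9777/10000 ≈ 0.977700
step 3 [3y] bond c/1=1/100: DF=(487279/500000 − 1/100·(0.992700+0.977700))/(1+1/100) = 4727/5000 ≈ 0.945400
step 4 [4y] bond c/1=9/400: DF=(1021643/1000000 − 9/400·(0.992700+0.977700+0.945400))/(1+9/400) = 187/200 ≈ 0.935000

1 1 9927/10000
2 2 9777/10000
3 3 4727/5000
4 4 187/200
DF(1y) = 9927/10000 ≈ 0.992700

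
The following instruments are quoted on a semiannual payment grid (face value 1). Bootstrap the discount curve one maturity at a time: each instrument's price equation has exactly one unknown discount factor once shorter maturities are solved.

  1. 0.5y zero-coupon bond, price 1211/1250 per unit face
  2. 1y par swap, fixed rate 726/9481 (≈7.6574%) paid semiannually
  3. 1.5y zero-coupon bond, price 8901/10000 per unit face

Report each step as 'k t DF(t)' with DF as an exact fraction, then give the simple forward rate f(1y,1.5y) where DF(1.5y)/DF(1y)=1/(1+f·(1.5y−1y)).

1 1/2 1211/1250
2 1 4637/5000
3 3/2 8901/10000
f(1y,1.5y) = ((4637/5000)/(8901/10000) − 1)/(1/2) = 746/8901 ≈ 8.3811%

step 1 [0.5y] zero: DF = P = 1211/1250 ≈ 0.968800
step 2 [1y] swap r/2=363/9481: DF=(1 − 363/9481·(0.968800))/(1+363/9481) = 4637/5000 ≈ 0.927400
step 3 [1.5y] zero: DF = P = 8901/10000 ≈ 0.890100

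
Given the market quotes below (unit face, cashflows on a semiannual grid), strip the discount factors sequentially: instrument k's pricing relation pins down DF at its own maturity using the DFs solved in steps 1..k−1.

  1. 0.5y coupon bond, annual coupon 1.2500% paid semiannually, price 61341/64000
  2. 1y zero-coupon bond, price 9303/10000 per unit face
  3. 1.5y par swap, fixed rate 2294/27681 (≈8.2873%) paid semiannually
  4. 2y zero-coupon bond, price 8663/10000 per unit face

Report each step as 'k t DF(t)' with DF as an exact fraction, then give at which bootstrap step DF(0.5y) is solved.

1 1/2 381/400
2 1 9303/10000
3 3/2 8853/10000
4 2 8663/10000
DF(0.5y) is solved at step 1

step 1 [0.5y] bond c/2=1/160: DF=(61341/64000 − 1/160·(0))/(1+1/160) = 381/400 ≈ 0.952500
step 2 [1y] zero: DF = P = 9303/10000 ≈ 0.930300
step 3 [1.5y] swap r/2=1147/27681: DF=(1 − 1147/27681·(0.952500+0.930300))/(1+1147/27681) = 8853/10000 ≈ 0.885300
step 4 [2y] zero: DF = P = 8663/10000 ≈ 0.866300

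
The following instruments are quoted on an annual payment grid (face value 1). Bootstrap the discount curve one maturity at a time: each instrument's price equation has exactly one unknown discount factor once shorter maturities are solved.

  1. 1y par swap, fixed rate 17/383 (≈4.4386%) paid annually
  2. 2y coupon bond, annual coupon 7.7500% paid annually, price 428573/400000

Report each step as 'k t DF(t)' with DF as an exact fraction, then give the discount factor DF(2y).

step 1 [1y] swap r/1=17/383: DF=(1 − 17/383·(0))/(1+17/383) = 383/400 ≈ 0.957500
step 2 [2y] bond c/1=31/400: DF=(428573/400000 − 31/400·(0.957500))/(1+31/400) = 1851/2000 ≈ 0.925500

1 1 383/400
2 2 1851/2000
DF(2y) = 1851/2000 ≈ 0.925500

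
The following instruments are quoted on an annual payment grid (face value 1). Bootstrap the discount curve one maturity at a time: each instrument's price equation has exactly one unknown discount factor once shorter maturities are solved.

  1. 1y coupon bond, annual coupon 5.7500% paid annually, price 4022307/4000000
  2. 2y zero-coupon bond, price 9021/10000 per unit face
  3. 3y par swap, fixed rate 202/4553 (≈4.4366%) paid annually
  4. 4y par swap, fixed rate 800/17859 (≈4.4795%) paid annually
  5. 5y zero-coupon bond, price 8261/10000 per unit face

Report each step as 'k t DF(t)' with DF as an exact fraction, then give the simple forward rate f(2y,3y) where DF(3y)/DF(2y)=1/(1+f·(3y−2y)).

1 1 9509/10000
2 2 9021/10000
3 3 2197/2500
4 4 21/25
5 5 8261/10000
f(2y,3y) = ((9021/10000)/(2197/2500) − 1)/(1) = 233/8788 ≈ 2.6513%

step 1 [1y] bond c/1=23/400: DF=(4022307/4000000 − 23/400·(0))/(1+23/400) = 9509/10000 ≈ 0.950900
step 2 [2y] zero: DF = P = 9021/10000 ≈ 0.902100
step 3 [3y] swap r/1=202/4553: DF=(1 − 202/4553·(0.950900+0.902100))/(1+202/4553) = 2197/2500 ≈ 0.878800
step 4 [4y] swap r/1=800/17859: DF=(1 − 800/17859·(0.950900+0.902100+0.878800))/(1+800/17859) = 21/25 ≈ 0.840000
step 5 [5y] zero: DF = P = 8261/10000 ≈ 0.826100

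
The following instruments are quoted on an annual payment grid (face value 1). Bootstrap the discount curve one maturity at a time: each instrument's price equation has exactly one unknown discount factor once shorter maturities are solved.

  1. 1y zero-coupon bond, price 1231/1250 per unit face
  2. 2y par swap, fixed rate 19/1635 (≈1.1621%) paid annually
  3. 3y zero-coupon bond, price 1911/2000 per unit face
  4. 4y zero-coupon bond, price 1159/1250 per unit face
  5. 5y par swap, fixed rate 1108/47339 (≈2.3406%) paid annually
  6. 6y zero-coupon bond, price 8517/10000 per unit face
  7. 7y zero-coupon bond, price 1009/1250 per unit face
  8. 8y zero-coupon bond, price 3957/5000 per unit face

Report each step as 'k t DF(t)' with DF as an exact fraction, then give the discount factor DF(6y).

1 1 1231/1250
2 2 2443/2500
3 3 1911/2000
4 4 1159/1250
5 5 2223/2500
6 6 8517/10000
7 7 1009/1250
8 8 3957/5000
DF(6y) = 8517/10000 ≈ 0.851700

step 1 [1y] zero: DF = P = 1231/1250 ≈ 0.984800
step 2 [2y] swap r/1=19/1635: DF=(1 − 19/1635·(0.984800))/(1+19/1635) = 2443/2500 ≈ 0.977200
step 3 [3y] zero: DF = P = 1911/2000 ≈ 0.955500
step 4 [4y] zero: DF = P = 1159/1250 ≈ 0.927200
step 5 [5y] swap r/1=1108/47339: DF=(1 − 1108/47339·(0.984800+0.977200+0.955500+0.927200))/(1+1108/47339) = 2223/2500 ≈ 0.889200
step 6 [6y] zero: DF = P = 8517/10000 ≈ 0.851700
step 7 [7y] zero: DF = P = 1009/1250 ≈ 0.807200
step 8 [8y] zero: DF = P = 3957/5000 ≈ 0.791400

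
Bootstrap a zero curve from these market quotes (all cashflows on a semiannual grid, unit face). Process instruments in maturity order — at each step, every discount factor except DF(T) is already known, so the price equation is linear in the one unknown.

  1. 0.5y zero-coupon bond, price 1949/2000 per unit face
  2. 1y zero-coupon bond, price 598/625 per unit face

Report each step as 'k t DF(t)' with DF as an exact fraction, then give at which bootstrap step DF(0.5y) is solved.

1 1/2 1949/2000
2 1 598/625
DF(0.5y) is solved at step 1

step 1 [0.5y] zero: DF = P = 1949/2000 ≈ 0.974500
step 2 [1y] zero: DF = P = 598/625 ≈ 0.956800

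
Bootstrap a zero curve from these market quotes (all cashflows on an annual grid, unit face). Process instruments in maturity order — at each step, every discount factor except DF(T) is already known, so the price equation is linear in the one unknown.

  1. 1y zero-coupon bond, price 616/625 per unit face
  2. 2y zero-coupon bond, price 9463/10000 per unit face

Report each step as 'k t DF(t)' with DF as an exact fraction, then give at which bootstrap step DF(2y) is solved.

step 1 [1y] zero: DF = P = 616/625 ≈ 0.985600
step 2 [2y] zero: DF = P = 9463/10000 ≈ 0.946300

1 1 616/625
2 2 9463/10000
DF(2y) is solved at step 2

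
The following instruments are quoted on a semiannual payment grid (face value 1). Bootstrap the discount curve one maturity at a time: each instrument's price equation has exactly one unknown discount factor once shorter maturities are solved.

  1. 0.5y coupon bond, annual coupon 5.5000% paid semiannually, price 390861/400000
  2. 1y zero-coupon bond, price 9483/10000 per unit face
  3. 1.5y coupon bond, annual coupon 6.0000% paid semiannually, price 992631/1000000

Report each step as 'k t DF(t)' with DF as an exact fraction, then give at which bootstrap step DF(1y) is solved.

1 1/2 951/1000
2 1 9483/10000
3 3/2 2271/2500
DF(1y) is solved at step 2

step 1 [0.5y] bond c/2=11/400: DF=(390861/400000 − 11/400·(0))/(1+11/400) = 951/1000 ≈ 0.951000
step 2 [1y] zero: DF = P = 9483/10000 ≈ 0.948300
step 3 [1.5y] bond c/2=3/100: DF=(992631/1000000 − 3/100·(0.951000+0.948300))/(1+3/100) = 2271/2500 ≈ 0.908400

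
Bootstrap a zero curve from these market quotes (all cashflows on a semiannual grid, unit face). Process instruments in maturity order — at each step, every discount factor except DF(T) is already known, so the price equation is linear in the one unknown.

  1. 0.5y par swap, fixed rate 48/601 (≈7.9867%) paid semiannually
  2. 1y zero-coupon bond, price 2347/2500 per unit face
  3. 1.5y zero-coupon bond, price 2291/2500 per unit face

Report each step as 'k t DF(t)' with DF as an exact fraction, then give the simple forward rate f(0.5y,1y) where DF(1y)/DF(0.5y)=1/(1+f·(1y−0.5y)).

1 1/2 601/625
2 1 2347/2500
3 3/2 2291/2500
f(0.5y,1y) = ((601/625)/(2347/2500) − 1)/(1/2) = 114/2347 ≈ 4.8573%

step 1 [0.5y] swap r/2=24/601: DF=(1 − 24/601·(0))/(1+24/601) = 601/625 ≈ 0.961600
step 2 [1y] zero: DF = P = 2347/2500 ≈ 0.938800
step 3 [1.5y] zero: DF = P = 2291/2500 ≈ 0.916400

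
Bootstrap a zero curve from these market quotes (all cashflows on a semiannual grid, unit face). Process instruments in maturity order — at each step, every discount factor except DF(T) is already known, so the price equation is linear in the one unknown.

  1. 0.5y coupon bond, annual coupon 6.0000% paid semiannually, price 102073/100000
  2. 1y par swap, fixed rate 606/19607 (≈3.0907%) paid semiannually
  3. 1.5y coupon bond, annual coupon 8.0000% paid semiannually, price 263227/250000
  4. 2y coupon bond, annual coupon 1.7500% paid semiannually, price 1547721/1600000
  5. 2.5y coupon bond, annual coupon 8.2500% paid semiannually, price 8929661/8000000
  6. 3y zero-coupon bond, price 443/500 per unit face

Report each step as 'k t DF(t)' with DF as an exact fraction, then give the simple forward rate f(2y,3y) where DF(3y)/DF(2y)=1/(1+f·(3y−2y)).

step 1 [0.5y] bond c/2=3/100: DF=(102073/100000 − 3/100·(0))/(1+3/100) = 991/1000 ≈ 0.991000
step 2 [1y] swap r/2=303/19607: DF=(1 − 303/19607·(0.991000))/(1+303/19607) = 9697/10000 ≈ 0.969700
step 3 [1.5y] bond c/2=1/25: DF=(263227/250000 − 1/25·(0.991000+0.969700))/(1+1/25) = 937/1000 ≈ 0.937000
step 4 [2y] bond c/2=7/800: DF=(1547721/1600000 − 7/800·(0.991000+0.969700+0.937000))/(1+7/800) = 4669/5000 ≈ 0.933800
step 5 [2.5y] bond c/2=33/800: DF=(8929661/8000000 − 33/800·(0.991000+0.969700+0.937000+0.933800))/(1+33/800) = 4601/5000 ≈ 0.920200
step 6 [3y] zero: DF = P = 443/500 ≈ 0.886000

1 1/2 991/1000
2 1 9697/10000
3 3/2 937/1000
4 2 4669/5000
5 5/2 4601/5000
6 3 443/500
f(2y,3y) = ((4669/5000)/(443/500) − 1)/(1) = 239/4430 ≈ 5.3950%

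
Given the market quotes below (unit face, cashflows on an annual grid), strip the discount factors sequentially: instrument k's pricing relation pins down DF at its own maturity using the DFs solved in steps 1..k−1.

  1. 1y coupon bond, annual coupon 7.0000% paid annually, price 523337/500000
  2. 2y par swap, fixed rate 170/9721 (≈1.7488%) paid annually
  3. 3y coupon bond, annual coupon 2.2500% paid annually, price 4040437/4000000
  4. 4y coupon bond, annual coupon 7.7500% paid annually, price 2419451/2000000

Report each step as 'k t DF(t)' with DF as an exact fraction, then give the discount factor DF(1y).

1 1 4891/5000
2 2 483/500
3 3 9451/10000
4 4 9149/10000
DF(1y) = 4891/5000 ≈ 0.978200

step 1 [1y] bond c/1=7/100: DF=(523337/500000 − 7/100·(0))/(1+7/100) = 4891/5000 ≈ 0.978200
step 2 [2y] swap r/1=170/9721: DF=(1 − 170/9721·(0.978200))/(1+170/9721) = 483/500 ≈ 0.966000
step 3 [3y] bond c/1=9/400: DF=(4040437/4000000 − 9/400·(0.978200+0.966000))/(1+9/400) = 9451/10000 ≈ 0.945100
step 4 [4y] bond c/1=31/400: DF=(2419451/2000000 − 31/400·(0.978200+0.966000+0.945100))/(1+31/400) = 9149/10000 ≈ 0.914900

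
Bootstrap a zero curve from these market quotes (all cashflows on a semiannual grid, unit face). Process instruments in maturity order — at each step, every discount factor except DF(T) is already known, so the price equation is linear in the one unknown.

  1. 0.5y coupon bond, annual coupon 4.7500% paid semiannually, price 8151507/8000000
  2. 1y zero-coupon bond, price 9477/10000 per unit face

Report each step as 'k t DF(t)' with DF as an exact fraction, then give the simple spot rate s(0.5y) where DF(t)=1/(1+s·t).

step 1 [0.5y] bond c/2=19/800: DF=(8151507/8000000 − 19/800·(0))/(1+19/800) = 9953/10000 ≈ 0.995300
step 2 [1y] zero: DF = P = 9477/10000 ≈ 0.947700

1 1/2 9953/10000
2 1 9477/10000
s(0.5y) = (1/(9953/10000) − 1)/(1/2) = 94/9953 ≈ 0.9444%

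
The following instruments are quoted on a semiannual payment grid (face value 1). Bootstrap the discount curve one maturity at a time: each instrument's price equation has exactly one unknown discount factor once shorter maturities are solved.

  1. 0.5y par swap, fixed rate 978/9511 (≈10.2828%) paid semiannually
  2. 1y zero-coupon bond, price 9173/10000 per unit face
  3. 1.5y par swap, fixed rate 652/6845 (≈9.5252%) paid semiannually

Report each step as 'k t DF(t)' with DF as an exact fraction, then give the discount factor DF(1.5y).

1 1/2 9511/10000
2 1 9173/10000
3 3/2 1087/1250
DF(1.5y) = 1087/1250 ≈ 0.869600

step 1 [0.5y] swap r/2=489/9511: DF=(1 − 489/9511·(0))/(1+489/9511) = 9511/10000 ≈ 0.951100
step 2 [1y] zero: DF = P = 9173/10000 ≈ 0.917300
step 3 [1.5y] swap r/2=326/6845: DF=(1 − 326/6845·(0.951100+0.917300))/(1+326/6845) = 1087/1250 ≈ 0.869600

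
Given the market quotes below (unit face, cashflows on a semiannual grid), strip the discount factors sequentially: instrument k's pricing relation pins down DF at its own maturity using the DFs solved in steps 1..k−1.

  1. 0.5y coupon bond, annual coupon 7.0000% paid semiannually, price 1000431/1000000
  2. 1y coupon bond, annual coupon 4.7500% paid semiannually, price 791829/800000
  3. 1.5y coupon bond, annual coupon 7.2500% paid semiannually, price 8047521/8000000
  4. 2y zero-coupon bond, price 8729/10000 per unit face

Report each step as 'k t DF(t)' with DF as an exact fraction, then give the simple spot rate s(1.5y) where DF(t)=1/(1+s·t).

1 1/2 4833/5000
2 1 2361/2500
3 3/2 9039/10000
4 2 8729/10000
s(1.5y) = (1/(9039/10000) − 1)/(3/2) = 1922/27117 ≈ 7.0878%

step 1 [0.5y] bond c/2=7/200: DF=(1000431/1000000 − 7/200·(0))/(1+7/200) = 4833/5000 ≈ 0.966600
step 2 [1y] bond c/2=19/800: DF=(791829/800000 − 19/800·(0.966600))/(1+19/800) = 2361/2500 ≈ 0.944400
step 3 [1.5y] bond c/2=29/800: DF=(8047521/8000000 − 29/800·(0.966600+0.944400))/(1+29/800) = 9039/10000 ≈ 0.903900
step 4 [2y] zero: DF = P = 8729/10000 ≈ 0.872900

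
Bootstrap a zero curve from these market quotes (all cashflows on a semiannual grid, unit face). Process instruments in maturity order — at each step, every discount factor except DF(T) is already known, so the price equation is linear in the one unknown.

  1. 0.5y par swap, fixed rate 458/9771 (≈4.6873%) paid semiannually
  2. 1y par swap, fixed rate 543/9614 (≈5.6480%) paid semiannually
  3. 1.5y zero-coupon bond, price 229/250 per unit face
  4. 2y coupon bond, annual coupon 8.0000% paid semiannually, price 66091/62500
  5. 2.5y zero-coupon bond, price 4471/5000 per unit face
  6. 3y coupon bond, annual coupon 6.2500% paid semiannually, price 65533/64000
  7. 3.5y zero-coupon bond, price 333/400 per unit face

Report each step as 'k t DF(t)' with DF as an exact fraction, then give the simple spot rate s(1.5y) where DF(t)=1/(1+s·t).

step 1 [0.5y] swap r/2=229/9771: DF=(1 − 229/9771·(0))/(1+229/9771) = 9771/10000 ≈ 0.977100
step 2 [1y] swap r/2=543/19228: DF=(1 − 543/19228·(0.977100))/(1+543/19228) = 9457/10000 ≈ 0.945700
step 3 [1.5y] zero: DF = P = 229/250 ≈ 0.916000
step 4 [2y] bond c/2=1/25: DF=(66091/62500 − 1/25·(0.977100+0.945700+0.916000))/(1+1/25) = 2269/2500 ≈ 0.907600
step 5 [2.5y] zero: DF = P = 4471/5000 ≈ 0.894200
step 6 [3y] bond c/2=1/32: DF=(65533/64000 − 1/32·(0.977100+0.945700+0.916000+0.907600+0.894200))/(1+1/32) = 8523/10000 ≈ 0.852300
step 7 [3.5y] zero: DF = P = 333/400 ≈ 0.832500

1 1/2 9771/10000
2 1 9457/10000
3 3/2 229/250
4 2 2269/2500
5 5/2 4471/5000
6 3 8523/10000
7 7/2 333/400
s(1.5y) = (1/(229/250) − 1)/(3/2) = 14/229 ≈ 6.1135%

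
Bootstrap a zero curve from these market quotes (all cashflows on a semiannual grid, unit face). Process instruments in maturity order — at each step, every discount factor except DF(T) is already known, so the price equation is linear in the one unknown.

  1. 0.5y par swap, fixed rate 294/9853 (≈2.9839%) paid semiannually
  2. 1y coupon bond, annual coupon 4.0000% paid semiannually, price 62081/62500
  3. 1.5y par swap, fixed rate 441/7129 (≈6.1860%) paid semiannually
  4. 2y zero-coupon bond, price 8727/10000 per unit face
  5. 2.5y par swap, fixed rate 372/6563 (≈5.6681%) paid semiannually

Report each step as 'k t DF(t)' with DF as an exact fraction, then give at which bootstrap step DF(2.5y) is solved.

1 1/2 9853/10000
2 1 1909/2000
3 3/2 4559/5000
4 2 8727/10000
5 5/2 4349/5000
DF(2.5y) is solved at step 5

step 1 [0.5y] swap r/2=147/9853: DF=(1 − 147/9853·(0))/(1+147/9853) = 9853/10000 ≈ 0.985300
step 2 [1y] bond c/2=1/50: DF=(62081/62500 − 1/50·(0.985300))/(1+1/50) = 1909/2000 ≈ 0.954500
step 3 [1.5y] swap r/2=441/14258: DF=(1 − 441/14258·(0.985300+0.954500))/(1+441/14258) = 4559/5000 ≈ 0.911800
step 4 [2y] zero: DF = P = 8727/10000 ≈ 0.872700
step 5 [2.5y] swap r/2=186/6563: DF=(1 − 186/6563·(0.985300+0.954500+0.911800+0.872700))/(1+186/6563) = 4349/5000 ≈ 0.869800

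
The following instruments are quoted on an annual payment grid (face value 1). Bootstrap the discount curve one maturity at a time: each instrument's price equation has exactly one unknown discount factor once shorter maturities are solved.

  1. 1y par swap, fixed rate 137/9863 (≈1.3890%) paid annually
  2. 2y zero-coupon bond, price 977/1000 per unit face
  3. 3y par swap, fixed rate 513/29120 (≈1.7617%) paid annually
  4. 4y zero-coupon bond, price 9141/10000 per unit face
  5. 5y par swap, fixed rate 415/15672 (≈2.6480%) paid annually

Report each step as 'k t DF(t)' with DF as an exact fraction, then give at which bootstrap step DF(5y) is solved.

step 1 [1y] swap r/1=137/9863: DF=(1 − 137/9863·(0))/(1+137/9863) = 9863/10000 ≈ 0.986300
step 2 [2y] zero: DF = P = 977/1000 ≈ 0.977000
step 3 [3y] swap r/1=513/29120: DF=(1 − 513/29120·(0.986300+0.977000))/(1+513/29120) = 9487/10000 ≈ 0.948700
step 4 [4y] zero: DF = P = 9141/10000 ≈ 0.914100
step 5 [5y] swap r/1=415/15672: DF=(1 − 415/15672·(0.986300+0.977000+0.948700+0.914100))/(1+415/15672) = 1751/2000 ≈ 0.875500

1 1 9863/10000
2 2 977/1000
3 3 9487/10000
4 4 9141/10000
5 5 1751/2000
DF(5y) is solved at step 5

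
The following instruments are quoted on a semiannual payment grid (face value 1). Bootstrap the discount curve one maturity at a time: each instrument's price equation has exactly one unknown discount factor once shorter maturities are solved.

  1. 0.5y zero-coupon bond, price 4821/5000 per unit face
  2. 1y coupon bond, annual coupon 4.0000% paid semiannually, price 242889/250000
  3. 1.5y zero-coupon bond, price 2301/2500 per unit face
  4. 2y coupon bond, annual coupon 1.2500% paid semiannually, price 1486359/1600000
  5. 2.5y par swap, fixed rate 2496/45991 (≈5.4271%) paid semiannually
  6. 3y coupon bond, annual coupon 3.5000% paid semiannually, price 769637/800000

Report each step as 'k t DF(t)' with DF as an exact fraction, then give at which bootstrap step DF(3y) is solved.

step 1 [0.5y] zero: DF = P = 4821/5000 ≈ 0.964200
step 2 [1y] bond c/2=1/50: DF=(242889/250000 − 1/50·(0.964200))/(1+1/50) = 1167/1250 ≈ 0.933600
step 3 [1.5y] zero: DF = P = 2301/2500 ≈ 0.920400
step 4 [2y] bond c/2=1/160: DF=(1486359/1600000 − 1/160·(0.964200+0.933600+0.920400))/(1+1/160) = 9057/10000 ≈ 0.905700
step 5 [2.5y] swap r/2=1248/45991: DF=(1 − 1248/45991·(0.964200+0.933600+0.920400+0.905700))/(1+1248/45991) = 547/625 ≈ 0.875200
step 6 [3y] bond c/2=7/400: DF=(769637/800000 − 7/400·(0.964200+0.933600+0.920400+0.905700+0.875200))/(1+7/400) = 1083/1250 ≈ 0.866400

1 1/2 4821/5000
2 1 1167/1250
3 3/2 2301/2500
4 2 9057/10000
5 5/2 547/625
6 3 1083/1250
DF(3y) is solved at step 6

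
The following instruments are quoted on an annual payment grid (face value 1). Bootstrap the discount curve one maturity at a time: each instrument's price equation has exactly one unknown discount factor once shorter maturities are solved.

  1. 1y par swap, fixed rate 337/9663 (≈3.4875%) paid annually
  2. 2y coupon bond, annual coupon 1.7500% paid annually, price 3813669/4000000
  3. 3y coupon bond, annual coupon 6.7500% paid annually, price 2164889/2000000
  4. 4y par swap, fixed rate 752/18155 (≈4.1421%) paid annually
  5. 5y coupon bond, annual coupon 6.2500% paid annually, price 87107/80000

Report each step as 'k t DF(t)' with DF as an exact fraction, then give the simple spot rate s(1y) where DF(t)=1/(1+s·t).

step 1 [1y] swap r/1=337/9663: DF=(1 − 337/9663·(0))/(1+337/9663) = 9663/10000 ≈ 0.966300
step 2 [2y] bond c/1=7/400: DF=(3813669/4000000 − 7/400·(0.966300))/(1+7/400) = 2301/2500 ≈ 0.920400
step 3 [3y] bond c/1=27/400: DF=(2164889/2000000 − 27/400·(0.966300+0.920400))/(1+27/400) = 8947/10000 ≈ 0.894700
step 4 [4y] swap r/1=752/18155: DF=(1 − 752/18155·(0.966300+0.920400+0.894700))/(1+752/18155) = 531/625 ≈ 0.849600
step 5 [5y] bond c/1=1/16: DF=(87107/80000 − 1/16·(0.966300+0.920400+0.894700+0.849600))/(1+1/16) = 507/625 ≈ 0.811200

1 1 9663/10000
2 2 2301/2500
3 3 8947/10000
4 4 531/625
5 5 507/625
s(1y) = (1/(9663/10000) − 1)/(1) = 337/9663 ≈ 3.4875%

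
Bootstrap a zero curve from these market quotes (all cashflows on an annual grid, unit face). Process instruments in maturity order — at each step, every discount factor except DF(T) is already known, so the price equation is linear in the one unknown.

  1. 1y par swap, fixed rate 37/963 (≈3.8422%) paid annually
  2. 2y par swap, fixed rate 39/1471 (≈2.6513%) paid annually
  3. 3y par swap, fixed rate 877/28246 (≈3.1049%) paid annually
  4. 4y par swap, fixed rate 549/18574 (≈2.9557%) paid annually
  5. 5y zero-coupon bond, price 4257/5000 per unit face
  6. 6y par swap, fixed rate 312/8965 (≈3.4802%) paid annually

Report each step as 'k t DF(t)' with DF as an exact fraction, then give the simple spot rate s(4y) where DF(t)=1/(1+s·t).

1 1 963/1000
2 2 9493/10000
3 3 9123/10000
4 4 4451/5000
5 5 4257/5000
6 6 508/625
s(4y) = (1/(4451/5000) − 1)/(4) = 549/17804 ≈ 3.0836%

step 1 [1y] swap r/1=37/963: DF=(1 − 37/963·(0))/(1+37/963) = 963/1000 ≈ 0.963000
step 2 [2y] swap r/1=39/1471: DF=(1 − 39/1471·(0.963000))/(1+39/1471) = 9493/10000 ≈ 0.949300
step 3 [3y] swap r/1=877/28246: DF=(1 − 877/28246·(0.963000+0.949300))/(1+877/28246) = 9123/10000 ≈ 0.912300
step 4 [4y] swap r/1=549/18574: DF=(1 − 549/18574·(0.963000+0.949300+0.912300))/(1+549/18574) = 4451/5000 ≈ 0.890200
step 5 [5y] zero: DF = P = 4257/5000 ≈ 0.851400
step 6 [6y] swap r/1=312/8965: DF=(1 − 312/8965·(0.963000+0.949300+0.912300+0.890200+0.851400))/(1+312/8965) = 508/625 ≈ 0.812800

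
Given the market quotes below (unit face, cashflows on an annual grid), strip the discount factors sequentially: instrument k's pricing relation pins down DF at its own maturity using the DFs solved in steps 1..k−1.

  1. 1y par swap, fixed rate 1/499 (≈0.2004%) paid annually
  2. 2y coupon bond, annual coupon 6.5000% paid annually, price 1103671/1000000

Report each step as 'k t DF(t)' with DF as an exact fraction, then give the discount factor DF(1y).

1 1 499/500
2 2 4877/5000
DF(1y) = 499/500 ≈ 0.998000

step 1 [1y] swap r/1=1/499: DF=(1 − 1/499·(0))/(1+1/499) = 499/500 ≈ 0.998000
step 2 [2y] bond c/1=13/200: DF=(1103671/1000000 − 13/200·(0.998000))/(1+13/200) = 4877/5000 ≈ 0.975400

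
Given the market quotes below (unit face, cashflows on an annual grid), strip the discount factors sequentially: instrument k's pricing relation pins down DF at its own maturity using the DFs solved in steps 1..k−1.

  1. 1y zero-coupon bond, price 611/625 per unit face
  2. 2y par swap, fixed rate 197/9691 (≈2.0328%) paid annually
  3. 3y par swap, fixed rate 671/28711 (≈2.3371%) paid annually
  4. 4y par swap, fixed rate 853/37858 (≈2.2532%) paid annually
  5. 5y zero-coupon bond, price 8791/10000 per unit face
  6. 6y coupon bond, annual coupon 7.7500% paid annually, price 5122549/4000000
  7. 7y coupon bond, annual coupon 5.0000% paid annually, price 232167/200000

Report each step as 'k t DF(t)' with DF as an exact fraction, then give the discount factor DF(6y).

step 1 [1y] zero: DF = P = 611/625 ≈ 0.977600
step 2 [2y] swap r/1=197/9691: DF=(1 − 197/9691·(0.977600))/(1+197/9691) = 4803/5000 ≈ 0.960600
step 3 [3y] swap r/1=671/28711: DF=(1 − 671/28711·(0.977600+0.960600))/(1+671/28711) = 9329/10000 ≈ 0.932900
step 4 [4y] swap r/1=853/37858: DF=(1 − 853/37858·(0.977600+0.960600+0.932900))/(1+853/37858) = 9147/10000 ≈ 0.914700
step 5 [5y] zero: DF = P = 8791/10000 ≈ 0.879100
step 6 [6y] bond c/1=31/400: DF=(5122549/4000000 − 31/400·(0.977600+0.960600+0.932900+0.914700+0.879100))/(1+31/400) = 853/1000 ≈ 0.853000
step 7 [7y] bond c/1=1/20: DF=(232167/200000 − 1/20·(0.977600+0.960600+0.932900+0.914700+0.879100+0.853000))/(1+1/20) = 2107/2500 ≈ 0.842800

1 1 611/625
2 2 4803/5000
3 3 9329/10000
4 4 9147/10000
5 5 8791/10000
6 6 853/1000
7 7 2107/2500
DF(6y) = 853/1000 ≈ 0.853000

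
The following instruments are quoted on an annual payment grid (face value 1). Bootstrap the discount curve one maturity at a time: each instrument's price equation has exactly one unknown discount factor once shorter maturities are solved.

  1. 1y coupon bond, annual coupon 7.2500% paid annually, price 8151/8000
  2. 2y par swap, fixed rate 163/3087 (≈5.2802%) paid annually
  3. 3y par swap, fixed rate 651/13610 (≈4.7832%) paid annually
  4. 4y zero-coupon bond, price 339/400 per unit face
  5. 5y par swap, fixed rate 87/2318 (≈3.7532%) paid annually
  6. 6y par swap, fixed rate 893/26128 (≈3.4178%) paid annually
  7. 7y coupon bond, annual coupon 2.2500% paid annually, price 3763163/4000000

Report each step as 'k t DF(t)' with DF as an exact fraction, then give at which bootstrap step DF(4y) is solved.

step 1 [1y] bond c/1=29/400: DF=(8151/8000 − 29/400·(0))/(1+29/400) = 19/20 ≈ 0.950000
step 2 [2y] swap r/1=163/3087: DF=(1 − 163/3087·(0.950000))/(1+163/3087) = 4511/5000 ≈ 0.902200
step 3 [3y] swap r/1=651/13610: DF=(1 − 651/13610·(0.950000+0.902200))/(1+651/13610) = 4349/5000 ≈ 0.869800
step 4 [4y] zero: DF = P = 339/400 ≈ 0.847500
step 5 [5y] swap r/1=87/2318: DF=(1 − 87/2318·(0.950000+0.902200+0.869800+0.847500))/(1+87/2318) = 8347/10000 ≈ 0.834700
step 6 [6y] swap r/1=893/26128: DF=(1 − 893/26128·(0.950000+0.902200+0.869800+0.847500+0.834700))/(1+893/26128) = 4107/5000 ≈ 0.821400
step 7 [7y] bond c/1=9/400: DF=(3763163/4000000 − 9/400·(0.950000+0.902200+0.869800+0.847500+0.834700+0.821400))/(1+9/400) = 8051/10000 ≈ 0.805100

1 1 19/20
2 2 4511/5000
3 3 4349/5000
4 4 339/400
5 5 8347/10000
6 6 4107/5000
7 7 8051/10000
DF(4y) is solved at step 4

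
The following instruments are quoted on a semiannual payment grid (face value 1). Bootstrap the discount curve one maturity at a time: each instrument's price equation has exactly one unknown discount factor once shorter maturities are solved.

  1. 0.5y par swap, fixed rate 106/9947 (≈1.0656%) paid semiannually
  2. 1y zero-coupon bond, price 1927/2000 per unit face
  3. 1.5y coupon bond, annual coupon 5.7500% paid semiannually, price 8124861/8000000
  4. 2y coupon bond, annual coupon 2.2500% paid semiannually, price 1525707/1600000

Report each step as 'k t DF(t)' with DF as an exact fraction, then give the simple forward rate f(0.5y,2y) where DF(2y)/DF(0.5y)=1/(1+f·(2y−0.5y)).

1 1/2 9947/10000
2 1 1927/2000
3 3/2 373/400
4 2 2277/2500
f(0.5y,2y) = ((9947/10000)/(2277/2500) − 1)/(3/2) = 839/13662 ≈ 6.1411%

step 1 [0.5y] swap r/2=53/9947: DF=(1 − 53/9947·(0))/(1+53/9947) = 9947/10000 ≈ 0.994700
step 2 [1y] zero: DF = P = 1927/2000 ≈ 0.963500
step 3 [1.5y] bond c/2=23/800: DF=(8124861/8000000 − 23/800·(0.994700+0.963500))/(1+23/800) = 373/400 ≈ 0.932500
step 4 [2y] bond c/2=9/800: DF=(1525707/1600000 − 9/800·(0.994700+0.963500+0.932500))/(1+9/800) = 2277/2500 ≈ 0.910800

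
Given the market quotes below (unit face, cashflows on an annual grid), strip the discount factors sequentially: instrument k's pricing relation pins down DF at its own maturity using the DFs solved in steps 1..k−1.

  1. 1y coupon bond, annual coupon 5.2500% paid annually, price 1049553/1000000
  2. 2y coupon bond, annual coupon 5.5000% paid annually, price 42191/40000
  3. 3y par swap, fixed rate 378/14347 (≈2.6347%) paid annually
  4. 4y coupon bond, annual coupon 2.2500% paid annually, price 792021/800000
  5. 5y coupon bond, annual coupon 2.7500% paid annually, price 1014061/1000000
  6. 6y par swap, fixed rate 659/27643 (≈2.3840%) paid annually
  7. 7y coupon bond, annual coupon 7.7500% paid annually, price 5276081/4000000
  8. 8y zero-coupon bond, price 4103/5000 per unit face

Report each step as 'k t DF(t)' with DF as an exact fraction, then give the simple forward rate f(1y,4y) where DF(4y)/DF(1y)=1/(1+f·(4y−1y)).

1 1 2493/2500
2 2 4739/5000
3 3 2311/2500
4 4 9051/10000
5 5 8859/10000
6 6 4341/5000
7 7 1653/2000
8 8 4103/5000
f(1y,4y) = ((2493/2500)/(9051/10000) − 1)/(3) = 307/9051 ≈ 3.3919%

step 1 [1y] bond c/1=21/400: DF=(1049553/1000000 − 21/400·(0))/(1+21/400) = 2493/2500 ≈ 0.997200
step 2 [2y] bond c/1=11/200: DF=(42191/40000 − 11/200·(0.997200))/(1+11/200) = 4739/5000 ≈ 0.947800
step 3 [3y] swap r/1=378/14347: DF=(1 − 378/14347·(0.997200+0.947800))/(1+378/14347) = 2311/2500 ≈ 0.924400
step 4 [4y] bond c/1=9/400: DF=(792021/800000 − 9/400·(0.997200+0.947800+0.924400))/(1+9/400) = 9051/10000 ≈ 0.905100
step 5 [5y] bond c/1=11/400: DF=(1014061/1000000 − 11/400·(0.997200+0.947800+0.924400+0.905100))/(1+11/400) = 8859/10000 ≈ 0.885900
step 6 [6y] swap r/1=659/27643: DF=(1 − 659/27643·(0.997200+0.947800+0.924400+0.905100+0.885900))/(1+659/27643) = 4341/5000 ≈ 0.868200
step 7 [7y] bond c/1=31/400: DF=(5276081/4000000 − 31/400·(0.997200+0.947800+0.924400+0.905100+0.885900+0.868200))/(1+31/400) = 1653/2000 ≈ 0.826500
step 8 [8y] zero: DF = P = 4103/5000 ≈ 0.820600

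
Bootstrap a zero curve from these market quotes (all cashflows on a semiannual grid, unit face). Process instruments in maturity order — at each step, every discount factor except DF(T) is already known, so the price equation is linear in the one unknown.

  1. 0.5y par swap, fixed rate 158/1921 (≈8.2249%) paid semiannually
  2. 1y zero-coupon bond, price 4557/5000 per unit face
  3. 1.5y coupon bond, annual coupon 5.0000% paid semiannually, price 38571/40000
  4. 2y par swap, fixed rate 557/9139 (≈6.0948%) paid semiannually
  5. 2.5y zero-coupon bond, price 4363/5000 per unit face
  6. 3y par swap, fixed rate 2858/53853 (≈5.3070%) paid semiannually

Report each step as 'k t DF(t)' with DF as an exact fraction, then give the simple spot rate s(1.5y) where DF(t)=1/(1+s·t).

step 1 [0.5y] swap r/2=79/1921: DF=(1 − 79/1921·(0))/(1+79/1921) = 1921/2000 ≈ 0.960500
step 2 [1y] zero: DF = P = 4557/5000 ≈ 0.911400
step 3 [1.5y] bond c/2=1/40: DF=(38571/40000 − 1/40·(0.960500+0.911400))/(1+1/40) = 8951/10000 ≈ 0.895100
step 4 [2y] swap r/2=557/18278: DF=(1 − 557/18278·(0.960500+0.911400+0.895100))/(1+557/18278) = 4443/5000 ≈ 0.888600
step 5 [2.5y] zero: DF = P = 4363/5000 ≈ 0.872600
step 6 [3y] swap r/2=1429/53853: DF=(1 − 1429/53853·(0.960500+0.911400+0.895100+0.888600+0.872600))/(1+1429/53853) = 8571/10000 ≈ 0.857100

1 1/2 1921/2000
2 1 4557/5000
3 3/2 8951/10000
4 2 4443/5000
5 5/2 4363/5000
6 3 8571/10000
s(1.5y) = (1/(8951/10000) − 1)/(3/2) = 2098/26853 ≈ 7.8129%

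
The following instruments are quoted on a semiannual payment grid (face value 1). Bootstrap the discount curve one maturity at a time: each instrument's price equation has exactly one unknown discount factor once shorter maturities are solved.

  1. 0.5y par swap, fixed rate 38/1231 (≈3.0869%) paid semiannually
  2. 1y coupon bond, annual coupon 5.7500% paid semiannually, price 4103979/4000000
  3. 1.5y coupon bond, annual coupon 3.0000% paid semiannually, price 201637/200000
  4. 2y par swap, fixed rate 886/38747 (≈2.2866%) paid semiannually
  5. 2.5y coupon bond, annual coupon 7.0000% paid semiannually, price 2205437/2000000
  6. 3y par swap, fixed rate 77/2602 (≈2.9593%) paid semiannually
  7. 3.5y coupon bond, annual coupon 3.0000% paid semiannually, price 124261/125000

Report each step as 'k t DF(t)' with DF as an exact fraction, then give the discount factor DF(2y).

1 1/2 1231/1250
2 1 4849/5000
3 3/2 2411/2500
4 2 9557/10000
5 5/2 584/625
6 3 9153/10000
7 7/2 2237/2500
DF(2y) = 9557/10000 ≈ 0.955700

step 1 [0.5y] swap r/2=19/1231: DF=(1 − 19/1231·(0))/(1+19/1231) = 1231/1250 ≈ 0.984800
step 2 [1y] bond c/2=23/800: DF=(4103979/4000000 − 23/800·(0.984800))/(1+23/800) = 4849/5000 ≈ 0.969800
step 3 [1.5y] bond c/2=3/200: DF=(201637/200000 − 3/200·(0.984800+0.969800))/(1+3/200) = 2411/2500 ≈ 0.964400
step 4 [2y] swap r/2=443/38747: DF=(1 − 443/38747·(0.984800+0.969800+0.964400))/(1+443/38747) = 9557/10000 ≈ 0.955700
step 5 [2.5y] bond c/2=7/200: DF=(2205437/2000000 − 7/200·(0.984800+0.969800+0.964400+0.955700))/(1+7/200) = 584/625 ≈ 0.934400
step 6 [3y] swap r/2=77/5204: DF=(1 − 77/5204·(0.984800+0.969800+0.964400+0.955700+0.934400))/(1+77/5204) = 9153/10000 ≈ 0.915300
step 7 [3.5y] bond c/2=3/200: DF=(124261/125000 − 3/200·(0.984800+0.969800+0.964400+0.955700+0.934400+0.915300))/(1+3/200) = 2237/2500 ≈ 0.894800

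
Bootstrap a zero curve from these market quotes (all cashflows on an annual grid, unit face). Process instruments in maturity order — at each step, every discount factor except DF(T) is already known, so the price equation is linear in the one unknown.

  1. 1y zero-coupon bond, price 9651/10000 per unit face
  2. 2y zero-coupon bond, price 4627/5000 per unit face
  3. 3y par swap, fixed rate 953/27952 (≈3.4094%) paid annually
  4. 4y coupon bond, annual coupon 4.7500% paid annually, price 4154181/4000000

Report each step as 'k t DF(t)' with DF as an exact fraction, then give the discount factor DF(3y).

step 1 [1y] zero: DF = P = 9651/10000 ≈ 0.965100
step 2 [2y] zero: DF = P = 4627/5000 ≈ 0.925400
step 3 [3y] swap r/1=953/27952: DF=(1 − 953/27952·(0.965100+0.925400))/(1+953/27952) = 9047/10000 ≈ 0.904700
step 4 [4y] bond c/1=19/400: DF=(4154181/4000000 − 19/400·(0.965100+0.925400+0.904700))/(1+19/400) = 8647/10000 ≈ 0.864700

1 1 9651/10000
2 2 4627/5000
3 3 9047/10000
4 4 8647/10000
DF(3y) = 9047/10000 ≈ 0.904700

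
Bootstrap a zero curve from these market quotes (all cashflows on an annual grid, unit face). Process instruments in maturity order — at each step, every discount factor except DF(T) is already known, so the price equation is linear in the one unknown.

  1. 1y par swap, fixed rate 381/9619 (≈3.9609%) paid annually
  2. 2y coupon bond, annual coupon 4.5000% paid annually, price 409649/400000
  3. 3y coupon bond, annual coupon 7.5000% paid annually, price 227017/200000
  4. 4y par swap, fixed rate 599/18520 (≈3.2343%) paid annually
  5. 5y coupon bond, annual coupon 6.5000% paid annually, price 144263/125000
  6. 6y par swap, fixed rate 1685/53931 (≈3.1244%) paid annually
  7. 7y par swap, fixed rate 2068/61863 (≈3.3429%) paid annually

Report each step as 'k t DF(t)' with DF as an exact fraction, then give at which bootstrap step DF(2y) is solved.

1 1 9619/10000
2 2 4693/5000
3 3 9233/10000
4 4 4401/5000
5 5 536/625
6 6 1663/2000
7 7 1983/2500
DF(2y) is solved at step 2

step 1 [1y] swap r/1=381/9619: DF=(1 − 381/9619·(0))/(1+381/9619) = 9619/10000 ≈ 0.961900
step 2 [2y] bond c/1=9/200: DF=(409649/400000 − 9/200·(0.961900))/(1+9/200) = 4693/5000 ≈ 0.938600
step 3 [3y] bond c/1=3/40: DF=(227017/200000 − 3/40·(0.961900+0.938600))/(1+3/40) = 9233/10000 ≈ 0.923300
step 4 [4y] swap r/1=599/18520: DF=(1 − 599/18520·(0.961900+0.938600+0.923300))/(1+599/18520) = 4401/5000 ≈ 0.880200
step 5 [5y] bond c/1=13/200: DF=(144263/125000 − 13/200·(0.961900+0.938600+0.923300+0.880200))/(1+13/200) = 536/625 ≈ 0.857600
step 6 [6y] swap r/1=1685/53931: DF=(1 − 1685/53931·(0.961900+0.938600+0.923300+0.880200+0.857600))/(1+1685/53931) = 1663/2000 ≈ 0.831500
step 7 [7y] swap r/1=2068/61863: DF=(1 − 2068/61863·(0.961900+0.938600+0.923300+0.880200+0.857600+0.831500))/(1+2068/61863) = 1983/2500 ≈ 0.793200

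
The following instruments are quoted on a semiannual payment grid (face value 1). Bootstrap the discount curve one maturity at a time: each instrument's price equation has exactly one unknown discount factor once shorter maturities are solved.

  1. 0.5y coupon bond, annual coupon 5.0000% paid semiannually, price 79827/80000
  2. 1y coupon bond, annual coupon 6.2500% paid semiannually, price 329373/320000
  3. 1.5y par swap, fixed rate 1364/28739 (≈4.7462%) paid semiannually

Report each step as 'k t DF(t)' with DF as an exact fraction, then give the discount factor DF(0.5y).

1 1/2 1947/2000
2 1 4843/5000
3 3/2 4659/5000
DF(0.5y) = 1947/2000 ≈ 0.973500

step 1 [0.5y] bond c/2=1/40: DF=(79827/80000 − 1/40·(0))/(1+1/40) = 1947/2000 ≈ 0.973500
step 2 [1y] bond c/2=1/32: DF=(329373/320000 − 1/32·(0.973500))/(1+1/32) = 4843/5000 ≈ 0.968600
step 3 [1.5y] swap r/2=682/28739: DF=(1 − 682/28739·(0.973500+0.968600))/(1+682/28739) = 4659/5000 ≈ 0.931800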